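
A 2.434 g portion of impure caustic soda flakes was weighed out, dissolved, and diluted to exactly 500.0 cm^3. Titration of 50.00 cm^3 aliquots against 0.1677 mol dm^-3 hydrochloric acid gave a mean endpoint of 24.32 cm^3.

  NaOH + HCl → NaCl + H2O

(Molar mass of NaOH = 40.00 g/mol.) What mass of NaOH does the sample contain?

1.631 g

n(HCl) per titration = 0.02432 × 0.1677 = 4.078 × 10^-3 mol
n(NaOH) in each aliquot = 4.078 × 10^-3 mol (1:1 ratio)
n(NaOH) in the whole flask = 4.078 × 10^-3 × 500.0/50.00 = 0.04078 mol
mass of NaOH = 0.04078 × 40.00 = 1.631 g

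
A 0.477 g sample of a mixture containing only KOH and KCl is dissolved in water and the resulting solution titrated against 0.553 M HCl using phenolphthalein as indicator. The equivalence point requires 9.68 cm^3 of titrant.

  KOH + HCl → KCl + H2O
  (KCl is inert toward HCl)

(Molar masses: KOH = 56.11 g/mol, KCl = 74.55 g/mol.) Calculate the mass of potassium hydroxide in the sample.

n(HCl) = 0.00968 × 0.553 = 5.35 × 10^-3 mol
Let x = n(KOH), y = n(KCl).
Titrant: 1x = 5.35 × 10^-3;  mass: 56.11x + 74.55y = 0.477
Solving, x = 5.35 × 10^-3 mol, y = 2.37 × 10^-3 mol
mass of KOH = 5.35 × 10^-3 × 56.11 = 0.300 g

0.300 g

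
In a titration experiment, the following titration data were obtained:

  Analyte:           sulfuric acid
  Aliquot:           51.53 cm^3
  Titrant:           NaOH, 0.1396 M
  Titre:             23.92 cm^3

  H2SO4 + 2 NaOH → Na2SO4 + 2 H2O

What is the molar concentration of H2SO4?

n(NaOH) = 0.02392 L × 0.1396 mol/L = 3.339 × 10^-3 mol
From the 1:2 mole ratio, n(H2SO4) = 1/2 × 3.339 × 10^-3 = 1.670 × 10^-3 mol
[H2SO4] = 1.670 × 10^-3 mol / 0.05153 L = 0.03240 mol/L

0.03240 M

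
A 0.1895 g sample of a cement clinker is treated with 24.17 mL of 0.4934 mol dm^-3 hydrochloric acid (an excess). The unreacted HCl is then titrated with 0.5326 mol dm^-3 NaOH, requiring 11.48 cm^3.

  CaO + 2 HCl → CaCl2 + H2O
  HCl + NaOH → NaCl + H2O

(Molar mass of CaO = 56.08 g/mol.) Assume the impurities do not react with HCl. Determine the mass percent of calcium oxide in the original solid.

85.99 %

n(HCl) added = 0.02417 × 0.4934 = 0.01193 mol
n(NaOH) used in back-titration = 0.01148 × 0.5326 = 6.114 × 10^-3 mol
n(HCl) left over = 6.114 × 10^-3 mol (1:1 ratio)
n(HCl) consumed by analyte = 0.01193 − 6.114 × 10^-3 = 5.811 × 10^-3 mol
From the 1:2 ratio, n(CaO) = 1/2 × 5.811 × 10^-3 = 2.906 × 10^-3 mol
mass of CaO = 2.906 × 10^-3 × 56.08 = 0.1629 g
% CaO = 0.1629 / 0.1895 × 100 = 85.99 %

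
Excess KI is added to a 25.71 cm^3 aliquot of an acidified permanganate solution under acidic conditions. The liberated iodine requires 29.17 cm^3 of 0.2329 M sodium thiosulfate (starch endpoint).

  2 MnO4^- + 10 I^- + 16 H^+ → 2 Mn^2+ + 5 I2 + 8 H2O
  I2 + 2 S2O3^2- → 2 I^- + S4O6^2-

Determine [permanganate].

0.05285 M

n(S2O3^2-) = 0.02917 × 0.2329 = 6.794 × 10^-3 mol
n(I2) = n(S2O3^2-)/2 = 3.397 × 10^-3 mol
From the 2:5 ratio, n(MnO4^-) in the aliquot = 2/5 × 3.397 × 10^-3 = 1.359 × 10^-3 mol
[MnO4^-] = 1.359 × 10^-3 / 0.02571 = 0.05285 mol/L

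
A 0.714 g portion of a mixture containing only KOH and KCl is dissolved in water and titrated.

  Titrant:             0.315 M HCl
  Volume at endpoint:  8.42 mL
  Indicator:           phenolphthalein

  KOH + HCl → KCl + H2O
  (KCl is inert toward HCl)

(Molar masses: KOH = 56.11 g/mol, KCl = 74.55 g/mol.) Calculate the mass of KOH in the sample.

0.149 g

n(HCl) = 0.00842 × 0.315 = 2.65 × 10^-3 mol
Let x = n(KOH), y = n(KCl).
Titrant: 1x = 2.65 × 10^-3;  mass: 56.11x + 74.55y = 0.714
Solving, x = 2.65 × 10^-3 mol, y = 7.58 × 10^-3 mol
mass of KOH = 2.65 × 10^-3 × 56.11 = 0.149 g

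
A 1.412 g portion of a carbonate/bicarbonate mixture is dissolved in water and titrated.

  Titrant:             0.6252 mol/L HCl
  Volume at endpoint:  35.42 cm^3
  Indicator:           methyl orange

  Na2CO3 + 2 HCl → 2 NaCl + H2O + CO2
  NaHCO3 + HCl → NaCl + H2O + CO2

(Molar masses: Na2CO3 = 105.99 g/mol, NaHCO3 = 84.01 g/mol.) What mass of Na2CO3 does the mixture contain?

n(HCl) = 0.03542 × 0.6252 = 0.02214 mol
Let x = n(Na2CO3), y = n(NaHCO3).
Titrant: 2x + 1y = 0.02214;  mass: 105.99x + 84.01y = 1.412
Solving, x = 7.228 × 10^-3 mol, y = 7.688 × 10^-3 mol
mass of Na2CO3 = 7.228 × 10^-3 × 105.99 = 0.7661 g

0.7661 g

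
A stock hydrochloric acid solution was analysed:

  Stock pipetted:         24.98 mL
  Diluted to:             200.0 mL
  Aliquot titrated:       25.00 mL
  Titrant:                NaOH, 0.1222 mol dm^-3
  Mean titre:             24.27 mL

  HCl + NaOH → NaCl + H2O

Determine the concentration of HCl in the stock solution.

n(NaOH) = 0.02427 × 0.1222 = 2.966 × 10^-3 mol
n(HCl) in the aliquot = 2.966 × 10^-3 mol (1:1 ratio)
[HCl]_dilute = 2.966 × 10^-3 / 0.02500 = 0.1186 mol/L
Dilution factor = 200.0 / 24.98 = 8.006
[HCl]_stock = 0.1186 × 8.006 = 0.9498 mol/L

0.9498 mol/L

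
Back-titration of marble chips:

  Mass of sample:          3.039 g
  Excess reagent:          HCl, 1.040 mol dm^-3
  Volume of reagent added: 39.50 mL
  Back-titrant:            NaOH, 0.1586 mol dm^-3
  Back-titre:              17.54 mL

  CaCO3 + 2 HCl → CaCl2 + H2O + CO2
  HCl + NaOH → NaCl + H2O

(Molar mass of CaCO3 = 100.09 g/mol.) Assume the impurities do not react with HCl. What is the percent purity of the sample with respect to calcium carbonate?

63.07 %

n(HCl) added = 0.03950 × 1.040 = 0.04108 mol
n(NaOH) used in back-titration = 0.01754 × 0.1586 = 2.782 × 10^-3 mol
n(HCl) left over = 2.782 × 10^-3 mol (1:1 ratio)
n(HCl) consumed by analyte = 0.04108 − 2.782 × 10^-3 = 0.03830 mol
From the 1:2 ratio, n(CaCO3) = 1/2 × 0.03830 = 0.01915 mol
mass of CaCO3 = 0.01915 × 100.09 = 1.917 g
% CaCO3 = 1.917 / 3.039 × 100 = 63.07 %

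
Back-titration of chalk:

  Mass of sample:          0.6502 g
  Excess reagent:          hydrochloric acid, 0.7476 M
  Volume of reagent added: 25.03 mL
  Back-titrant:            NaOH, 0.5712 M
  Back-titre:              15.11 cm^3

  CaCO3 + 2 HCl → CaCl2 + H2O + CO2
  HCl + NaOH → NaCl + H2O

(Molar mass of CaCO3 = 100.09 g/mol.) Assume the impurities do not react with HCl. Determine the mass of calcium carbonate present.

n(HCl) added = 0.02503 × 0.7476 = 0.01871 mol
n(NaOH) used in back-titration = 0.01511 × 0.5712 = 8.631 × 10^-3 mol
n(HCl) left over = 8.631 × 10^-3 mol (1:1 ratio)
n(HCl) consumed by analyte = 0.01871 − 8.631 × 10^-3 = 0.01008 mol
From the 1:2 ratio, n(CaCO3) = 1/2 × 0.01008 = 5.041 × 10^-3 mol
mass of CaCO3 = 5.041 × 10^-3 × 100.09 = 0.5045 g

0.5045 g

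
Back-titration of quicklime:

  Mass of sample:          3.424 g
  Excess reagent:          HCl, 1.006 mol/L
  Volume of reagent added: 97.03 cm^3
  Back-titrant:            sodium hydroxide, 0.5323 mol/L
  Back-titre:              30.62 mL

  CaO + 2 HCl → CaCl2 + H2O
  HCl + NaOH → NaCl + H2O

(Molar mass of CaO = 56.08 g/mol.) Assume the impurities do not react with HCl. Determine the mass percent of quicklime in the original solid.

66.59 %

n(HCl) added = 0.09703 × 1.006 = 0.09761 mol
n(NaOH) used in back-titration = 0.03062 × 0.5323 = 0.01630 mol
n(HCl) left over = 0.01630 mol (1:1 ratio)
n(HCl) consumed by analyte = 0.09761 − 0.01630 = 0.08131 mol
From the 1:2 ratio, n(CaO) = 1/2 × 0.08131 = 0.04066 mol
mass of CaO = 0.04066 × 56.08 = 2.280 g
% CaO = 2.280 / 3.424 × 100 = 66.59 %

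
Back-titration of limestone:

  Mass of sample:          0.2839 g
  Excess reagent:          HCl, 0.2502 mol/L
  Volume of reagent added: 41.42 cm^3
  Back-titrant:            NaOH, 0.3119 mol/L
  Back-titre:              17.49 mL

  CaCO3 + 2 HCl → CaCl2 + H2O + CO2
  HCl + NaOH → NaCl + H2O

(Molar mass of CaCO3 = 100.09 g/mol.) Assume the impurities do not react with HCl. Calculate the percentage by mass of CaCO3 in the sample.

86.52 %

n(HCl) added = 0.04142 × 0.2502 = 0.01036 mol
n(NaOH) used in back-titration = 0.01749 × 0.3119 = 5.455 × 10^-3 mol
n(HCl) left over = 5.455 × 10^-3 mol (1:1 ratio)
n(HCl) consumed by analyte = 0.01036 − 5.455 × 10^-3 = 4.908 × 10^-3 mol
From the 1:2 ratio, n(CaCO3) = 1/2 × 4.908 × 10^-3 = 2.454 × 10^-3 mol
mass of CaCO3 = 2.454 × 10^-3 × 100.09 = 0.2456 g
% CaCO3 = 0.2456 / 0.2839 × 100 = 86.52 %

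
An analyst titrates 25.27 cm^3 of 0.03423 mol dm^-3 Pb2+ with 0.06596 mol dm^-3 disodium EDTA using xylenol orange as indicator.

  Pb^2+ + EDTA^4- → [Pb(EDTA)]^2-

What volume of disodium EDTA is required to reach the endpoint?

n(Pb2+) = 0.02527 L × 0.03423 mol/L = 8.650 × 10^-4 mol
n(EDTA) = 8.650 × 10^-4 mol (1:1 stoichiometry)
V(EDTA) = 8.650 × 10^-4 mol / 0.06596 mol/L = 0.01311 L = 13.11 mL

13.11 mL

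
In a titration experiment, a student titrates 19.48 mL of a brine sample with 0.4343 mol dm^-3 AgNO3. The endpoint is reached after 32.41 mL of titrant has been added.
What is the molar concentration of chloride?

Ag^+ + Cl^- → AgCl(s)
n(AgNO3) = 0.03241 L × 0.4343 mol/L = 0.01408 mol
n(Cl-) = 0.01408 mol (1:1 mole ratio)
[Cl-] = 0.01408 mol / 0.01948 L = 0.7226 mol/L

0.7226 mol/L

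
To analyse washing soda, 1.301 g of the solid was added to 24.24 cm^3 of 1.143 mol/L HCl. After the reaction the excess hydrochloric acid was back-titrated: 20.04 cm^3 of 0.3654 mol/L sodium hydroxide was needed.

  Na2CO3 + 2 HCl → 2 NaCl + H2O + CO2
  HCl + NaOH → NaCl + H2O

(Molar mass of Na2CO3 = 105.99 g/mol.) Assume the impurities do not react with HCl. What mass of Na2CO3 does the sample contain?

1.080 g

n(HCl) added = 0.02424 × 1.143 = 0.02771 mol
n(NaOH) used in back-titration = 0.02004 × 0.3654 = 7.323 × 10^-3 mol
n(HCl) left over = 7.323 × 10^-3 mol (1:1 ratio)
n(HCl) consumed by analyte = 0.02771 − 7.323 × 10^-3 = 0.02038 mol
From the 1:2 ratio, n(Na2CO3) = 1/2 × 0.02038 = 0.01019 mol
mass of Na2CO3 = 0.01019 × 105.99 = 1.080 g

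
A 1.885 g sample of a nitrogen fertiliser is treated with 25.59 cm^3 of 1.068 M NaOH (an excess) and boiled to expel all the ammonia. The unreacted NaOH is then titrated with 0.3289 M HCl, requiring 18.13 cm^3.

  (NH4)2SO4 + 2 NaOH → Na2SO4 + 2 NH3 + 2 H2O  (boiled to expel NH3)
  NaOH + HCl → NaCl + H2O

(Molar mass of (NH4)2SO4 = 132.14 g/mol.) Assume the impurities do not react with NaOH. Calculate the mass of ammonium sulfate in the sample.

n(NaOH) added = 0.02559 × 1.068 = 0.02733 mol
n(HCl) used in back-titration = 0.01813 × 0.3289 = 5.963 × 10^-3 mol
n(NaOH) left over = 5.963 × 10^-3 mol (1:1 ratio)
n(NaOH) consumed by analyte = 0.02733 − 5.963 × 10^-3 = 0.02137 mol
From the 1:2 ratio, n((NH4)2SO4) = 1/2 × 0.02137 = 0.01068 mol
mass of (NH4)2SO4 = 0.01068 × 132.14 = 1.412 g

1.412 g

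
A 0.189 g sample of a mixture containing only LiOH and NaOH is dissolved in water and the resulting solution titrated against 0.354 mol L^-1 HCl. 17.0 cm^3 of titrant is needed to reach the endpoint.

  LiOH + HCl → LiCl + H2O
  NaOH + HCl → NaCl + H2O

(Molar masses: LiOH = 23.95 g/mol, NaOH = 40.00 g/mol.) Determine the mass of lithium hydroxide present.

n(HCl) = 0.0170 × 0.354 = 6.02 × 10^-3 mol
Let x = n(LiOH), y = n(NaOH).
Titrant: 1x + 1y = 6.02 × 10^-3;  mass: 23.95x + 40.00y = 0.189
Solving, x = 3.22 × 10^-3 mol, y = 2.80 × 10^-3 mol
mass of LiOH = 3.22 × 10^-3 × 23.95 = 0.0772 g

0.0772 g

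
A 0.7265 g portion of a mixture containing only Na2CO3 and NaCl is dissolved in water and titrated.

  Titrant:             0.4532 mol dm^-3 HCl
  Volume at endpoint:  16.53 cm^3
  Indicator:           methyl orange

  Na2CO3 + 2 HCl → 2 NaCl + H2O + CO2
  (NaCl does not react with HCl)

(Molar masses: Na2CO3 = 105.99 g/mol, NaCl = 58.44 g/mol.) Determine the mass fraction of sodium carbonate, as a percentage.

n(HCl) = 0.01653 × 0.4532 = 7.491 × 10^-3 mol
Let x = n(Na2CO3), y = n(NaCl).
Titrant: 2x = 7.491 × 10^-3;  mass: 105.99x + 58.44y = 0.7265
Solving, x = 3.746 × 10^-3 mol, y = 5.638 × 10^-3 mol
mass of Na2CO3 = 3.746 × 10^-3 × 105.99 = 0.3970 g
% Na2CO3 = 0.3970 / 0.7265 × 100 = 54.65 %

54.65 %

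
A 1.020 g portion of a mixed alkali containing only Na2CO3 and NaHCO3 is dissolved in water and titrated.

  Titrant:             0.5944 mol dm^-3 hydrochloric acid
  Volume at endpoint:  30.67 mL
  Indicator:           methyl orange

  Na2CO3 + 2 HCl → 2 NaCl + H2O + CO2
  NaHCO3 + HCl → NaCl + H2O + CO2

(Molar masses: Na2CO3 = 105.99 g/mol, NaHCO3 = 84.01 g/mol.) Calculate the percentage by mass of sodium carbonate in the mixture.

85.69 %

n(HCl) = 0.03067 × 0.5944 = 0.01823 mol
Let x = n(Na2CO3), y = n(NaHCO3).
Titrant: 2x + 1y = 0.01823;  mass: 105.99x + 84.01y = 1.020
Solving, x = 8.246 × 10^-3 mol, y = 1.737 × 10^-3 mol
mass of Na2CO3 = 8.246 × 10^-3 × 105.99 = 0.8740 g
% Na2CO3 = 0.8740 / 1.020 × 100 = 85.69 %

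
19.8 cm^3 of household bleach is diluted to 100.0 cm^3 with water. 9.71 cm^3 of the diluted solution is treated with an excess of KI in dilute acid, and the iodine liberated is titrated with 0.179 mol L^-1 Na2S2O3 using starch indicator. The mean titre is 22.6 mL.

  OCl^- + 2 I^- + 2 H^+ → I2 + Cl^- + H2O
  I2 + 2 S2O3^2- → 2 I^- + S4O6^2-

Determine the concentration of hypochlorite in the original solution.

1.05 mol/L

n(S2O3^2-) = 0.0226 × 0.179 = 4.05 × 10^-3 mol
n(I2) = n(S2O3^2-)/2 = 2.02 × 10^-3 mol
n(OCl^-) in the aliquot = 2.02 × 10^-3 mol (1:1 ratio)
[OCl^-]_dilute = 2.02 × 10^-3 / 0.00971 = 0.208 mol/L
[OCl^-]_original = 0.208 × 100.0/19.8 = 1.05 mol/L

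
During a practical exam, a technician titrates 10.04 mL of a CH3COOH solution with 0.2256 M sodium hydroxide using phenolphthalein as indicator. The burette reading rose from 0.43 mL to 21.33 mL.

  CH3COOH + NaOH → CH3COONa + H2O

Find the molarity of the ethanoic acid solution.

n(NaOH) = 0.02090 L × 0.2256 mol/L = 4.715 × 10^-3 mol
n(CH3COOH) = 4.715 × 10^-3 mol (1:1 mole ratio)
[CH3COOH] = 4.715 × 10^-3 mol / 0.01004 L = 0.4696 mol/L

0.4696 M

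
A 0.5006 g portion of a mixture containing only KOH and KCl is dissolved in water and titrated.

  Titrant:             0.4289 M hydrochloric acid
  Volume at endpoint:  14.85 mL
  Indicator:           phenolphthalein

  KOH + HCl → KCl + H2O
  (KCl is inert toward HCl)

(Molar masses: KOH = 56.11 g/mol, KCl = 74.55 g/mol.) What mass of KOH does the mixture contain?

0.3574 g

n(HCl) = 0.01485 × 0.4289 = 6.369 × 10^-3 mol
Let x = n(KOH), y = n(KCl).
Titrant: 1x = 6.369 × 10^-3;  mass: 56.11x + 74.55y = 0.5006
Solving, x = 6.369 × 10^-3 mol, y = 1.921 × 10^-3 mol
mass of KOH = 6.369 × 10^-3 × 56.11 = 0.3574 g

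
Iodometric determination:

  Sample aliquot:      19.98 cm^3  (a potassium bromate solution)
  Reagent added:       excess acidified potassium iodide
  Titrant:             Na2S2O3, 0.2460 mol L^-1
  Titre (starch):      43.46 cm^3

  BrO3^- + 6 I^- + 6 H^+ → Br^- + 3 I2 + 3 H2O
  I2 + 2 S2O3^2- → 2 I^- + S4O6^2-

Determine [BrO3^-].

0.08918 mol/L

n(S2O3^2-) = 0.04346 × 0.2460 = 0.01069 mol
n(I2) = n(S2O3^2-)/2 = 5.346 × 10^-3 mol
From the 1:3 ratio, n(BrO3^-) in the aliquot = 1/3 × 5.346 × 10^-3 = 1.782 × 10^-3 mol
[BrO3^-] = 1.782 × 10^-3 / 0.01998 = 0.08918 mol/L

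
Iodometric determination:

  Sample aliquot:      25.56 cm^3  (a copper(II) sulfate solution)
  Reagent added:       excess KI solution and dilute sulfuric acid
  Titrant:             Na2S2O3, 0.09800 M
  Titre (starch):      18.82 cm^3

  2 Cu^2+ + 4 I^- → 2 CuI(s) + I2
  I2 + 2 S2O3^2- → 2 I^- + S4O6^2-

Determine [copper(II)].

n(S2O3^2-) = 0.01882 × 0.09800 = 1.844 × 10^-3 mol
n(I2) = n(S2O3^2-)/2 = 9.222 × 10^-4 mol
From the 2:1 ratio, n(Cu2+) in the aliquot = 2/1 × 9.222 × 10^-4 = 1.844 × 10^-3 mol
[Cu2+] = 1.844 × 10^-3 / 0.02556 = 0.07216 mol/L

0.07216 M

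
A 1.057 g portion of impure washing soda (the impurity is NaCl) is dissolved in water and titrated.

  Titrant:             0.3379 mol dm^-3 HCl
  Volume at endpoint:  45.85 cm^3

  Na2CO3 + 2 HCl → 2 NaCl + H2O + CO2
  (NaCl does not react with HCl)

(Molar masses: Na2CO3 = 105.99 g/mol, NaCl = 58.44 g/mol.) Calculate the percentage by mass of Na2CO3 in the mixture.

77.68 %

n(HCl) = 0.04585 × 0.3379 = 0.01549 mol
Let x = n(Na2CO3), y = n(NaCl).
Titrant: 2x = 0.01549;  mass: 105.99x + 58.44y = 1.057
Solving, x = 7.746 × 10^-3 mol, y = 4.038 × 10^-3 mol
mass of Na2CO3 = 7.746 × 10^-3 × 105.99 = 0.8210 g
% Na2CO3 = 0.8210 / 1.057 × 100 = 77.68 %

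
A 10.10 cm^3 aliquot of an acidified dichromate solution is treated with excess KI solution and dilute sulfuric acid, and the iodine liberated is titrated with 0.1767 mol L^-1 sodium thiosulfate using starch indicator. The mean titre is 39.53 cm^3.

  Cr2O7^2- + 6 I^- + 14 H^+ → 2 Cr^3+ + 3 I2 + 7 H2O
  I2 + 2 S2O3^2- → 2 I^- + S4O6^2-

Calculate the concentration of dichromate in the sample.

0.1153 mol/L

n(S2O3^2-) = 0.03953 × 0.1767 = 6.985 × 10^-3 mol
n(I2) = n(S2O3^2-)/2 = 3.492 × 10^-3 mol
From the 1:3 ratio, n(Cr2O7^2-) in the aliquot = 1/3 × 3.492 × 10^-3 = 1.164 × 10^-3 mol
[Cr2O7^2-] = 1.164 × 10^-3 / 0.01010 = 0.1153 mol/L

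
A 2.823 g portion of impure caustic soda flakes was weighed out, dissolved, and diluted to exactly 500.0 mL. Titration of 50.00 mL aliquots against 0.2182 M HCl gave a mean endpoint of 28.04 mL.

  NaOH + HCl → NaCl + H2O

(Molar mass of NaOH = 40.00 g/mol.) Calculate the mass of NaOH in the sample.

2.447 g

n(HCl) per titration = 0.02804 × 0.2182 = 6.118 × 10^-3 mol
n(NaOH) in each aliquot = 6.118 × 10^-3 mol (1:1 ratio)
n(NaOH) in the whole flask = 6.118 × 10^-3 × 500.0/50.00 = 0.06118 mol
mass of NaOH = 0.06118 × 40.00 = 2.447 g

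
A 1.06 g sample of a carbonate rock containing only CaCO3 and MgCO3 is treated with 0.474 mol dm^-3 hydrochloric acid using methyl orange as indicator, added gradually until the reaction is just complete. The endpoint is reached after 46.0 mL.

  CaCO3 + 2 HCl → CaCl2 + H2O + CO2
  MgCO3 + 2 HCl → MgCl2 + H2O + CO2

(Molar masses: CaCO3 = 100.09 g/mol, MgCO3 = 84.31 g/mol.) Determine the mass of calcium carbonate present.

n(HCl) = 0.0460 × 0.474 = 0.0218 mol
Let x = n(CaCO3), y = n(MgCO3).
Titrant: 2x + 2y = 0.0218;  mass: 100.09x + 84.31y = 1.06
Solving, x = 8.93 × 10^-3 mol, y = 1.98 × 10^-3 mol
mass of CaCO3 = 8.93 × 10^-3 × 100.09 = 0.893 g

0.893 g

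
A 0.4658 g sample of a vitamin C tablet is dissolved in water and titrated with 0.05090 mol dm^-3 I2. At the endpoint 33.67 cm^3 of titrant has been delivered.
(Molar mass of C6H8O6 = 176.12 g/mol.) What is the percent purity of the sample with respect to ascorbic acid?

C6H8O6 + I2 → C6H6O6 + 2 HI
n(I2) = 0.03367 L × 0.05090 mol/L = 1.714 × 10^-3 mol
n(C6H8O6) = 1.714 × 10^-3 mol (1:1 ratio)
mass of C6H8O6 = 1.714 × 10^-3 × 176.12 g/mol = 0.3018 g
% C6H8O6 = 0.3018 / 0.4658 × 100 = 64.80 %

64.80 %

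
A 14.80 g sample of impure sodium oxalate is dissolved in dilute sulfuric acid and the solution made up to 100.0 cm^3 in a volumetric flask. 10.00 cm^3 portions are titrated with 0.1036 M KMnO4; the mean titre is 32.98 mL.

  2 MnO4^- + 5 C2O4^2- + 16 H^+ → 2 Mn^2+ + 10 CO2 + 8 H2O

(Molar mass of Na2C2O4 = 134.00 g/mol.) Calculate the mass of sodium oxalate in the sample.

n(KMnO4) per titration = 0.03298 × 0.1036 = 3.417 × 10^-3 mol
From the 5:2 ratio, n(Na2C2O4) in each aliquot = 5/2 × 3.417 × 10^-3 = 8.542 × 10^-3 mol
n(Na2C2O4) in the whole flask = 8.542 × 10^-3 × 100.0/10.00 = 0.08542 mol
mass of Na2C2O4 = 0.08542 × 134.00 = 11.45 g

11.45 g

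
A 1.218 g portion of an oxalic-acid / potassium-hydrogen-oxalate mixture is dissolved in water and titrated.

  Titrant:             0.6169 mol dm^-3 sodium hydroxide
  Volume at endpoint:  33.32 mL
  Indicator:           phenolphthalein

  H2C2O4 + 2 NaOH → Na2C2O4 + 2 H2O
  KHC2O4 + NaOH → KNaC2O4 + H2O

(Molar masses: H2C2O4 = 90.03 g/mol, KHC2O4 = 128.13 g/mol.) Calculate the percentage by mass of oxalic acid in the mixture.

n(NaOH) = 0.03332 × 0.6169 = 0.02056 mol
Let x = n(H2C2O4), y = n(KHC2O4).
Titrant: 2x + 1y = 0.02056;  mass: 90.03x + 128.13y = 1.218
Solving, x = 8.517 × 10^-3 mol, y = 3.522 × 10^-3 mol
mass of H2C2O4 = 8.517 × 10^-3 × 90.03 = 0.7668 g
% H2C2O4 = 0.7668 / 1.218 × 100 = 62.95 %

62.95 %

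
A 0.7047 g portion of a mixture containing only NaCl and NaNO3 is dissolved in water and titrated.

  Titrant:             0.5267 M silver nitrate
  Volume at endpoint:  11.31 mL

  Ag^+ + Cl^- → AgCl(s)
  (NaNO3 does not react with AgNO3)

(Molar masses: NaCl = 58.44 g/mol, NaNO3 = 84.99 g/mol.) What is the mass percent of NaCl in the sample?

49.40 %

n(AgNO3) = 0.01131 × 0.5267 = 5.957 × 10^-3 mol
Let x = n(NaCl), y = n(NaNO3).
Titrant: 1x = 5.957 × 10^-3;  mass: 58.44x + 84.99y = 0.7047
Solving, x = 5.957 × 10^-3 mol, y = 4.195 × 10^-3 mol
mass of NaCl = 5.957 × 10^-3 × 58.44 = 0.3481 g
% NaCl = 0.3481 / 0.7047 × 100 = 49.40 %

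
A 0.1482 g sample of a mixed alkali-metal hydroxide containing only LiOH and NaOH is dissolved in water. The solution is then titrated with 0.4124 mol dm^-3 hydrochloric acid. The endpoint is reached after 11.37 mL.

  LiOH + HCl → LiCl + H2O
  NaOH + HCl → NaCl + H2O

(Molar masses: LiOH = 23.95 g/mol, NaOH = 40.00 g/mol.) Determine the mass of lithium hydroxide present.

0.05873 g

n(HCl) = 0.01137 × 0.4124 = 4.689 × 10^-3 mol
Let x = n(LiOH), y = n(NaOH).
Titrant: 1x + 1y = 4.689 × 10^-3;  mass: 23.95x + 40.00y = 0.1482
Solving, x = 2.452 × 10^-3 mol, y = 2.237 × 10^-3 mol
mass of LiOH = 2.452 × 10^-3 × 23.95 = 0.05873 g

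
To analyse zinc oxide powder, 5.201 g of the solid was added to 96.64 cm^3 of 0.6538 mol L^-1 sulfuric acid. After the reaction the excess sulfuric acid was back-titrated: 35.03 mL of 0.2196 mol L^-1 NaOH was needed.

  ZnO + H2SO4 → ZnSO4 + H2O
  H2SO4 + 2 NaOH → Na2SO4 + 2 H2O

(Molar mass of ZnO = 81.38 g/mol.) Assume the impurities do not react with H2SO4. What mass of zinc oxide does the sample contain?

4.829 g

n(H2SO4) added = 0.09664 × 0.6538 = 0.06318 mol
n(NaOH) used in back-titration = 0.03503 × 0.2196 = 7.693 × 10^-3 mol
From the 1:2 ratio, n(H2SO4) left over = 1/2 × 7.693 × 10^-3 = 3.846 × 10^-3 mol
n(H2SO4) consumed by analyte = 0.06318 − 3.846 × 10^-3 = 0.05934 mol
n(ZnO) = 0.05934 mol (1:1 ratio)
mass of ZnO = 0.05934 × 81.38 = 4.829 g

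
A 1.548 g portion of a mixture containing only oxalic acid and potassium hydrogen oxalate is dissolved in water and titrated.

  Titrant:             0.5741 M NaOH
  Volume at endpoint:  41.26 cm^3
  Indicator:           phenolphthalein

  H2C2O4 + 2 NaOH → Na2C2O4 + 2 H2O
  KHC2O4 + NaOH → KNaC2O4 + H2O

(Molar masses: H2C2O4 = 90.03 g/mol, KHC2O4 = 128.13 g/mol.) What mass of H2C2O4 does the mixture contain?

n(NaOH) = 0.04126 × 0.5741 = 0.02369 mol
Let x = n(H2C2O4), y = n(KHC2O4).
Titrant: 2x + 1y = 0.02369;  mass: 90.03x + 128.13y = 1.548
Solving, x = 8.946 × 10^-3 mol, y = 5.796 × 10^-3 mol
mass of H2C2O4 = 8.946 × 10^-3 × 90.03 = 0.8054 g

0.8054 g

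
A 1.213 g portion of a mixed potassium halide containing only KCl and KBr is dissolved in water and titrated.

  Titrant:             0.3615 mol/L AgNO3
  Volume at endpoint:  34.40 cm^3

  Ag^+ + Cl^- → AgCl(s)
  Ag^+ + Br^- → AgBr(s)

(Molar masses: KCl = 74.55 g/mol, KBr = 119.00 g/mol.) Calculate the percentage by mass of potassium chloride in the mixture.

n(AgNO3) = 0.03440 × 0.3615 = 0.01244 mol
Let x = n(KCl), y = n(KBr).
Titrant: 1x + 1y = 0.01244;  mass: 74.55x + 119.00y = 1.213
Solving, x = 6.003 × 10^-3 mol, y = 6.433 × 10^-3 mol
mass of KCl = 6.003 × 10^-3 × 74.55 = 0.4475 g
% KCl = 0.4475 / 1.213 × 100 = 36.89 %

36.89 %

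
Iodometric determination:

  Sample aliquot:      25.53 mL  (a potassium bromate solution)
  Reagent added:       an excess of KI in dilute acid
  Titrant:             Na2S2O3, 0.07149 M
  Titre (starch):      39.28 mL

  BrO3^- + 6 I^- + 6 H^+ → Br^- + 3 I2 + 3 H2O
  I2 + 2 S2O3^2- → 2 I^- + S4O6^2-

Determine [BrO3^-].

n(S2O3^2-) = 0.03928 × 0.07149 = 2.808 × 10^-3 mol
n(I2) = n(S2O3^2-)/2 = 1.404 × 10^-3 mol
From the 1:3 ratio, n(BrO3^-) in the aliquot = 1/3 × 1.404 × 10^-3 = 4.680 × 10^-4 mol
[BrO3^-] = 4.680 × 10^-4 / 0.02553 = 0.01833 mol/L

0.01833 M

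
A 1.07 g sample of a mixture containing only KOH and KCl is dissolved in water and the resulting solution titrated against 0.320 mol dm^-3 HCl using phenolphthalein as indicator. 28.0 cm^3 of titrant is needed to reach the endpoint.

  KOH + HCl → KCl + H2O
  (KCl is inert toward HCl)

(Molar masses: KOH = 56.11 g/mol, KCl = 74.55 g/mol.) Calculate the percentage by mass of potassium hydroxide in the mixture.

n(HCl) = 0.0280 × 0.320 = 8.96 × 10^-3 mol
Let x = n(KOH), y = n(KCl).
Titrant: 1x = 8.96 × 10^-3;  mass: 56.11x + 74.55y = 1.07
Solving, x = 8.96 × 10^-3 mol, y = 7.61 × 10^-3 mol
mass of KOH = 8.96 × 10^-3 × 56.11 = 0.503 g
% KOH = 0.503 / 1.07 × 100 = 47.0 %

47.0 %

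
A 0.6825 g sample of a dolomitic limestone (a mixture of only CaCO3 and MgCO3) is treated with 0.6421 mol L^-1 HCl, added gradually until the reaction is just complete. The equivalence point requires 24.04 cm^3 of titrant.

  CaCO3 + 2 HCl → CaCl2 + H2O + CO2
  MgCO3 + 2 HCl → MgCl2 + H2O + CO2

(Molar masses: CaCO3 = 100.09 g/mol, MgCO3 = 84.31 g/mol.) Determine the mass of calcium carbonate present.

0.2017 g

n(HCl) = 0.02404 × 0.6421 = 0.01544 mol
Let x = n(CaCO3), y = n(MgCO3).
Titrant: 2x + 2y = 0.01544;  mass: 100.09x + 84.31y = 0.6825
Solving, x = 2.015 × 10^-3 mol, y = 5.703 × 10^-3 mol
mass of CaCO3 = 2.015 × 10^-3 × 100.09 = 0.2017 g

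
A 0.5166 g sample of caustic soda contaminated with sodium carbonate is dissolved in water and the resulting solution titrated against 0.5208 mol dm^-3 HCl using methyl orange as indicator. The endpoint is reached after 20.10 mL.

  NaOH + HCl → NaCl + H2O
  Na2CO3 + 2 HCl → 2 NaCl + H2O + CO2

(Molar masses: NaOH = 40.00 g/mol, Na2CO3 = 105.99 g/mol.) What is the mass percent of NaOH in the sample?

22.73 %

n(HCl) = 0.02010 × 0.5208 = 0.01047 mol
Let x = n(NaOH), y = n(Na2CO3).
Titrant: 1x + 2y = 0.01047;  mass: 40.00x + 105.99y = 0.5166
Solving, x = 2.936 × 10^-3 mol, y = 3.766 × 10^-3 mol
mass of NaOH = 2.936 × 10^-3 × 40.00 = 0.1174 g
% NaOH = 0.1174 / 0.5166 × 100 = 22.73 %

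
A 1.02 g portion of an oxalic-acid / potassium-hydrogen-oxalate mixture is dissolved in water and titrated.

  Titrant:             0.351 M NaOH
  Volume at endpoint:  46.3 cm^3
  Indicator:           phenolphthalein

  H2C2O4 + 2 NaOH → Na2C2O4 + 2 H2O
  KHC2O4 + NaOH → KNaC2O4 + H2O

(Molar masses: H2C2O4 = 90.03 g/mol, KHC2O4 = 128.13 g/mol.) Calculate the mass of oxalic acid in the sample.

0.575 g

n(NaOH) = 0.0463 × 0.351 = 0.0163 mol
Let x = n(H2C2O4), y = n(KHC2O4).
Titrant: 2x + 1y = 0.0163;  mass: 90.03x + 128.13y = 1.02
Solving, x = 6.39 × 10^-3 mol, y = 3.47 × 10^-3 mol
mass of H2C2O4 = 6.39 × 10^-3 × 90.03 = 0.575 g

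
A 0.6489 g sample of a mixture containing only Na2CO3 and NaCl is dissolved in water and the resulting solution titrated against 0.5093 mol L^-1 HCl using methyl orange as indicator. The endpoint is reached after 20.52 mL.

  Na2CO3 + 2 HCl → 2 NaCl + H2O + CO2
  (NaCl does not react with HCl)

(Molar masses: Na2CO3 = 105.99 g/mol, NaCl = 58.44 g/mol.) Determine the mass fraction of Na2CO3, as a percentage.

n(HCl) = 0.02052 × 0.5093 = 0.01045 mol
Let x = n(Na2CO3), y = n(NaCl).
Titrant: 2x = 0.01045;  mass: 105.99x + 58.44y = 0.6489
Solving, x = 5.225 × 10^-3 mol, y = 1.627 × 10^-3 mol
mass of Na2CO3 = 5.225 × 10^-3 × 105.99 = 0.5538 g
% Na2CO3 = 0.5538 / 0.6489 × 100 = 85.35 %

85.35 %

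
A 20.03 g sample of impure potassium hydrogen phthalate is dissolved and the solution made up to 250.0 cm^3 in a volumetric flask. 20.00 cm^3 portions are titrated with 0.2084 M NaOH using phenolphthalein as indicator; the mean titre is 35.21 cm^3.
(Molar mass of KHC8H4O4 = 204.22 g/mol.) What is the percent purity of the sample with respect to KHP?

93.52 %

KHC8H4O4 + NaOH → KNaC8H4O4 + H2O
n(NaOH) per titration = 0.03521 × 0.2084 = 7.338 × 10^-3 mol
n(KHC8H4O4) in each aliquot = 7.338 × 10^-3 mol (1:1 ratio)
n(KHC8H4O4) in the whole flask = 7.338 × 10^-3 × 250.0/20.00 = 0.09172 mol
mass of KHC8H4O4 = 0.09172 × 204.22 = 18.73 g
% KHC8H4O4 = 18.73 / 20.03 × 100 = 93.52 %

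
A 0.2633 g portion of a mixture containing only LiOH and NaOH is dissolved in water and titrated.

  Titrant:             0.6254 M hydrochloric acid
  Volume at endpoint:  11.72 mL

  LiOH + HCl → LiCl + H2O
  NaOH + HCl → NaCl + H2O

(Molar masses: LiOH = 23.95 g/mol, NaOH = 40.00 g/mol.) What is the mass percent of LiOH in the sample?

n(HCl) = 0.01172 × 0.6254 = 7.330 × 10^-3 mol
Let x = n(LiOH), y = n(NaOH).
Titrant: 1x + 1y = 7.330 × 10^-3;  mass: 23.95x + 40.00y = 0.2633
Solving, x = 1.862 × 10^-3 mol, y = 5.468 × 10^-3 mol
mass of LiOH = 1.862 × 10^-3 × 23.95 = 0.04460 g
% LiOH = 0.04460 / 0.2633 × 100 = 16.94 %

16.94 %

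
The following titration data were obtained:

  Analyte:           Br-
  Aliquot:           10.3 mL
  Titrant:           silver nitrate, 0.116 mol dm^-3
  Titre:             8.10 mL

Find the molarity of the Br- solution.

0.0912 mol/L

Ag^+ + Br^- → AgBr(s)
n(AgNO3) = 0.00810 L × 0.116 mol/L = 9.40 × 10^-4 mol
n(Br-) = 9.40 × 10^-4 mol (1:1 mole ratio)
[Br-] = 9.40 × 10^-4 mol / 0.0103 L = 0.0912 mol/L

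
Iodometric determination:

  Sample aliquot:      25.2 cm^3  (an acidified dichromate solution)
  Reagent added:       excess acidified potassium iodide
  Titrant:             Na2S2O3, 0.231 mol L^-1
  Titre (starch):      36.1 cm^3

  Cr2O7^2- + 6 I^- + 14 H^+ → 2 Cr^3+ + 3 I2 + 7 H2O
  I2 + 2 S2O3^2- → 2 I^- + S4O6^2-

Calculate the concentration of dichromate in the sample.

0.0552 mol/L

n(S2O3^2-) = 0.0361 × 0.231 = 8.34 × 10^-3 mol
n(I2) = n(S2O3^2-)/2 = 4.17 × 10^-3 mol
From the 1:3 ratio, n(Cr2O7^2-) in the aliquot = 1/3 × 4.17 × 10^-3 = 1.39 × 10^-3 mol
[Cr2O7^2-] = 1.39 × 10^-3 / 0.0252 = 0.0552 mol/L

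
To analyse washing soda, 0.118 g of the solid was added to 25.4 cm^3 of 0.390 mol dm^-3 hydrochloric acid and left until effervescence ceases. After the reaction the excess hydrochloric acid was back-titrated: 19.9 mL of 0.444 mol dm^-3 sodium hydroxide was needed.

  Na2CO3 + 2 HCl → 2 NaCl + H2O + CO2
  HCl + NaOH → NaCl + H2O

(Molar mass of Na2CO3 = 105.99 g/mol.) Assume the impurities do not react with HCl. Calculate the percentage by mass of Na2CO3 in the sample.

n(HCl) added = 0.0254 × 0.390 = 9.91 × 10^-3 mol
n(NaOH) used in back-titration = 0.0199 × 0.444 = 8.84 × 10^-3 mol
n(HCl) left over = 8.84 × 10^-3 mol (1:1 ratio)
n(HCl) consumed by analyte = 9.91 × 10^-3 − 8.84 × 10^-3 = 1.07 × 10^-3 mol
From the 1:2 ratio, n(Na2CO3) = 1/2 × 1.07 × 10^-3 = 5.35 × 10^-4 mol
mass of Na2CO3 = 5.35 × 10^-4 × 105.99 = 0.0567 g
% Na2CO3 = 0.0567 / 0.118 × 100 = 48.1 %

48.1 %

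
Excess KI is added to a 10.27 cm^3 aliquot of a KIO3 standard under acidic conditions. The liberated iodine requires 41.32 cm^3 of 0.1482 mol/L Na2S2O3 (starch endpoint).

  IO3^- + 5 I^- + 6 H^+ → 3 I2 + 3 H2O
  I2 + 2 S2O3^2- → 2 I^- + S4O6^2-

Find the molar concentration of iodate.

0.09938 mol/L

n(S2O3^2-) = 0.04132 × 0.1482 = 6.124 × 10^-3 mol
n(I2) = n(S2O3^2-)/2 = 3.062 × 10^-3 mol
From the 1:3 ratio, n(IO3^-) in the aliquot = 1/3 × 3.062 × 10^-3 = 1.021 × 10^-3 mol
[IO3^-] = 1.021 × 10^-3 / 0.01027 = 0.09938 mol/L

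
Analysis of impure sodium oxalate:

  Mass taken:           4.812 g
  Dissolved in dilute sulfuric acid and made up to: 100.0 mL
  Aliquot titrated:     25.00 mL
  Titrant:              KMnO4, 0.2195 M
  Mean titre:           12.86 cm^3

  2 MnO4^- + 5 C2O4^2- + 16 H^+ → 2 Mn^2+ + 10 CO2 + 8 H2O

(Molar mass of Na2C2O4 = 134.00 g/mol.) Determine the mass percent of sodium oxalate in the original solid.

78.61 %

n(KMnO4) per titration = 0.01286 × 0.2195 = 2.823 × 10^-3 mol
From the 5:2 ratio, n(Na2C2O4) in each aliquot = 5/2 × 2.823 × 10^-3 = 7.057 × 10^-3 mol
n(Na2C2O4) in the whole flask = 7.057 × 10^-3 × 100.0/25.00 = 0.02823 mol
mass of Na2C2O4 = 0.02823 × 134.00 = 3.783 g
% Na2C2O4 = 3.783 / 4.812 × 100 = 78.61 %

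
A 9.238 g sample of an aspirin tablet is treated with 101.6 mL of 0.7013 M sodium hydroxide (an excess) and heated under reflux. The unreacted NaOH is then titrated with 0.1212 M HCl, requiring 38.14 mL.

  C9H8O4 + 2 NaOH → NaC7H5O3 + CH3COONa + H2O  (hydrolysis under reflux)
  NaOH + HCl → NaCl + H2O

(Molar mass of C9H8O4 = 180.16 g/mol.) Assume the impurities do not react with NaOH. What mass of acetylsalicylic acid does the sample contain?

n(NaOH) added = 0.1016 × 0.7013 = 0.07125 mol
n(HCl) used in back-titration = 0.03814 × 0.1212 = 4.623 × 10^-3 mol
n(NaOH) left over = 4.623 × 10^-3 mol (1:1 ratio)
n(NaOH) consumed by analyte = 0.07125 − 4.623 × 10^-3 = 0.06663 mol
From the 1:2 ratio, n(C9H8O4) = 1/2 × 0.06663 = 0.03331 mol
mass of C9H8O4 = 0.03331 × 180.16 = 6.002 g

6.002 g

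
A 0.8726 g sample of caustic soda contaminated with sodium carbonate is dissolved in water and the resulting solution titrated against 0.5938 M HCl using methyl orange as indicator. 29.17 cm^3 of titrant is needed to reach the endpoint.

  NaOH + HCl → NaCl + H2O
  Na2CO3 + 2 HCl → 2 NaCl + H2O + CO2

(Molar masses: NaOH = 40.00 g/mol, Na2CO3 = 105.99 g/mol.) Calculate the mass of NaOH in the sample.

n(HCl) = 0.02917 × 0.5938 = 0.01732 mol
Let x = n(NaOH), y = n(Na2CO3).
Titrant: 1x + 2y = 0.01732;  mass: 40.00x + 105.99y = 0.8726
Solving, x = 3.489 × 10^-3 mol, y = 6.916 × 10^-3 mol
mass of NaOH = 3.489 × 10^-3 × 40.00 = 0.1395 g

0.1395 g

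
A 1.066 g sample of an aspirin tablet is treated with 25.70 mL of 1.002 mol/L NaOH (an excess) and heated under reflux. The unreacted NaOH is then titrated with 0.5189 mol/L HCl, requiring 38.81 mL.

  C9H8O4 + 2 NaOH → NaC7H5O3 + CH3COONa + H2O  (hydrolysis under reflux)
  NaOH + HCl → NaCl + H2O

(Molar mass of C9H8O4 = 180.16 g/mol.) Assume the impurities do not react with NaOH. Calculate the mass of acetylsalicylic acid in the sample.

n(NaOH) added = 0.02570 × 1.002 = 0.02575 mol
n(HCl) used in back-titration = 0.03881 × 0.5189 = 0.02014 mol
n(NaOH) left over = 0.02014 mol (1:1 ratio)
n(NaOH) consumed by analyte = 0.02575 − 0.02014 = 5.613 × 10^-3 mol
From the 1:2 ratio, n(C9H8O4) = 1/2 × 5.613 × 10^-3 = 2.806 × 10^-3 mol
mass of C9H8O4 = 2.806 × 10^-3 × 180.16 = 0.5056 g

0.5056 g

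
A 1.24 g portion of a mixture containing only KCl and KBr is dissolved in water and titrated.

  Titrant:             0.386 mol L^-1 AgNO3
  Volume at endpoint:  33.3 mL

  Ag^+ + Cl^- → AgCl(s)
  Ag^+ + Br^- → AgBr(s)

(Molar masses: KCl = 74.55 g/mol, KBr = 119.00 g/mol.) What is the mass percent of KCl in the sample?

n(AgNO3) = 0.0333 × 0.386 = 0.0129 mol
Let x = n(KCl), y = n(KBr).
Titrant: 1x + 1y = 0.0129;  mass: 74.55x + 119.00y = 1.24
Solving, x = 6.52 × 10^-3 mol, y = 6.34 × 10^-3 mol
mass of KCl = 6.52 × 10^-3 × 74.55 = 0.486 g
% KCl = 0.486 / 1.24 × 100 = 39.2 %

39.2 %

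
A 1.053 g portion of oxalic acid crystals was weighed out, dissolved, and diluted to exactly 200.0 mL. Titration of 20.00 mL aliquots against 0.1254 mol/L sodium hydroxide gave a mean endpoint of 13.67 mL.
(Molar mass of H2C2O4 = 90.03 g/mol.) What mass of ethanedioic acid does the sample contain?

0.7717 g

H2C2O4 + 2 NaOH → Na2C2O4 + 2 H2O
n(NaOH) per titration = 0.01367 × 0.1254 = 1.714 × 10^-3 mol
From the 1:2 ratio, n(H2C2O4) in each aliquot = 1/2 × 1.714 × 10^-3 = 8.571 × 10^-4 mol
n(H2C2O4) in the whole flask = 8.571 × 10^-4 × 200.0/20.00 = 8.571 × 10^-3 mol
mass of H2C2O4 = 8.571 × 10^-3 × 90.03 = 0.7717 g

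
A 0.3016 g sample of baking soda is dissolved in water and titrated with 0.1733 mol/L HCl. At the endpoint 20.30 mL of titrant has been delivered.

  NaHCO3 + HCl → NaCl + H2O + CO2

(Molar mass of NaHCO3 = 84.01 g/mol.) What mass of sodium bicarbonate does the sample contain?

0.2955 g

n(HCl) = 0.02030 L × 0.1733 mol/L = 3.518 × 10^-3 mol
n(NaHCO3) = 3.518 × 10^-3 mol (1:1 ratio)
mass of NaHCO3 = 3.518 × 10^-3 × 84.01 g/mol = 0.2955 g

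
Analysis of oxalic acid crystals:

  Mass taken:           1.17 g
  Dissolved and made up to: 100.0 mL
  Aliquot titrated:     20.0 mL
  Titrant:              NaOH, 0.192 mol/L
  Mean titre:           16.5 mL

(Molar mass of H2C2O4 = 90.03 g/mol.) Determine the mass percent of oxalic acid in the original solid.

60.9 %

H2C2O4 + 2 NaOH → Na2C2O4 + 2 H2O
n(NaOH) per titration = 0.0165 × 0.192 = 3.17 × 10^-3 mol
From the 1:2 ratio, n(H2C2O4) in each aliquot = 1/2 × 3.17 × 10^-3 = 1.58 × 10^-3 mol
n(H2C2O4) in the whole flask = 1.58 × 10^-3 × 100.0/20.0 = 7.92 × 10^-3 mol
mass of H2C2O4 = 7.92 × 10^-3 × 90.03 = 0.713 g
% H2C2O4 = 0.713 / 1.17 × 100 = 60.9 %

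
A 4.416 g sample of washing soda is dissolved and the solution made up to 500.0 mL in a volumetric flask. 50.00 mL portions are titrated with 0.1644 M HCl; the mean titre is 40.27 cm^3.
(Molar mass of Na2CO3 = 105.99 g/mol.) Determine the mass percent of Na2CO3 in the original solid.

79.45 %

Na2CO3 + 2 HCl → 2 NaCl + H2O + CO2
n(HCl) per titration = 0.04027 × 0.1644 = 6.620 × 10^-3 mol
From the 1:2 ratio, n(Na2CO3) in each aliquot = 1/2 × 6.620 × 10^-3 = 3.310 × 10^-3 mol
n(Na2CO3) in the whole flask = 3.310 × 10^-3 × 500.0/50.00 = 0.03310 mol
mass of Na2CO3 = 0.03310 × 105.99 = 3.508 g
% Na2CO3 = 3.508 / 4.416 × 100 = 79.45 %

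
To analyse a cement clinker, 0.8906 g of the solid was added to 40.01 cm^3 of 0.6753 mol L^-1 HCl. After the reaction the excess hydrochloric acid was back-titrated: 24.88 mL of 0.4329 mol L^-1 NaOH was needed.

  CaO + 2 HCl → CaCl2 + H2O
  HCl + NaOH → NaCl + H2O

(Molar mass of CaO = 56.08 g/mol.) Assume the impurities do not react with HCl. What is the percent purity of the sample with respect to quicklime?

n(HCl) added = 0.04001 × 0.6753 = 0.02702 mol
n(NaOH) used in back-titration = 0.02488 × 0.4329 = 0.01077 mol
n(HCl) left over = 0.01077 mol (1:1 ratio)
n(HCl) consumed by analyte = 0.02702 − 0.01077 = 0.01625 mol
From the 1:2 ratio, n(CaO) = 1/2 × 0.01625 = 8.124 × 10^-3 mol
mass of CaO = 8.124 × 10^-3 × 56.08 = 0.4556 g
% CaO = 0.4556 / 0.8906 × 100 = 51.16 %

51.16 %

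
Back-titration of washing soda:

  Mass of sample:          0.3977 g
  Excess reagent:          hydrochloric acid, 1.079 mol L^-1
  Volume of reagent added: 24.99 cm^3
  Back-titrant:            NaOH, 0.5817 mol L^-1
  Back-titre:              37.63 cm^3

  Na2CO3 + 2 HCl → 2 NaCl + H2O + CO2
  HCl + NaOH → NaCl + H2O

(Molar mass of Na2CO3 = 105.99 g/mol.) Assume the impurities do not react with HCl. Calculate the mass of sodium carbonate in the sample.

n(HCl) added = 0.02499 × 1.079 = 0.02696 mol
n(NaOH) used in back-titration = 0.03763 × 0.5817 = 0.02189 mol
n(HCl) left over = 0.02189 mol (1:1 ratio)
n(HCl) consumed by analyte = 0.02696 − 0.02189 = 5.075 × 10^-3 mol
From the 1:2 ratio, n(Na2CO3) = 1/2 × 5.075 × 10^-3 = 2.537 × 10^-3 mol
mass of Na2CO3 = 2.537 × 10^-3 × 105.99 = 0.2689 g

0.2689 g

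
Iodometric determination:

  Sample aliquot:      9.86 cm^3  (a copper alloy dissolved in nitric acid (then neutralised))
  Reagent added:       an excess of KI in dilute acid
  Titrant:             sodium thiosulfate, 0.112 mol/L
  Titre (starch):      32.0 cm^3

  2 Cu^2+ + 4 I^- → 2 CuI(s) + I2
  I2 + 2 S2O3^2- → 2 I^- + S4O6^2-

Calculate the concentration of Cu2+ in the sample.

0.363 mol/L

n(S2O3^2-) = 0.0320 × 0.112 = 3.58 × 10^-3 mol
n(I2) = n(S2O3^2-)/2 = 1.79 × 10^-3 mol
From the 2:1 ratio, n(Cu2+) in the aliquot = 2/1 × 1.79 × 10^-3 = 3.58 × 10^-3 mol
[Cu2+] = 3.58 × 10^-3 / 0.00986 = 0.363 mol/L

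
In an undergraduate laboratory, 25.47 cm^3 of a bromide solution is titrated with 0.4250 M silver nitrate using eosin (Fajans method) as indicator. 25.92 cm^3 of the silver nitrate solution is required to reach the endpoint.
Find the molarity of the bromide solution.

0.4325 M

Ag^+ + Br^- → AgBr(s)
n(AgNO3) = 0.02592 L × 0.4250 mol/L = 0.01102 mol
n(Br-) = 0.01102 mol (1:1 mole ratio)
[Br-] = 0.01102 mol / 0.02547 L = 0.4325 mol/L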